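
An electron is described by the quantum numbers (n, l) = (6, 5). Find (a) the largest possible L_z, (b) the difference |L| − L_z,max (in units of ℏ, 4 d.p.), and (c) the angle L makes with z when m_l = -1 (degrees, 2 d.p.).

L_z,max = lℏ = 5ℏ.
|L| − L_z,max = (√30 − 5)ℏ ≈ 0.4772ℏ.
For m_l = -1: cos θ = -1/√30, θ ≈ 100.52°.

L_z,max = 5ℏ; |L|−L_z,max ≈ 0.4772ℏ; θ(m_l=-1) ≈ 100.52°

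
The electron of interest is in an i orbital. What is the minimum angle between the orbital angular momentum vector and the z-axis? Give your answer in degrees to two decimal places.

An i state has l = 6.
|L|² = l(l+1)ℏ² = 42ℏ², so |L| = √42 ℏ.
The smallest angle corresponds to the largest L_z, i.e. m_l = l = 6, giving L_z = 6ℏ.
cos θ_min = 6/√42, so θ_min ≈ 22.21°.

θ_min ≈ 22.21°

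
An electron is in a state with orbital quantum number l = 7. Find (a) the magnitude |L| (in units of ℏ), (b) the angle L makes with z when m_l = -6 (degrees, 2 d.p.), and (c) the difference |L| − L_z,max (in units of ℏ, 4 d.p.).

|L| = ℏ√(7·8) = 2√14 ℏ ≈ 7.483ℏ.
For m_l = -6: cos θ = -6/√56, θ ≈ 143.30°.
|L| − L_z,max = (2√14 − 7)ℏ ≈ 0.4833ℏ.

|L| = 2√14 ℏ ≈ 7.483ℏ; θ(m_l=-6) ≈ 143.30°; |L|−L_z,max ≈ 0.4833ℏ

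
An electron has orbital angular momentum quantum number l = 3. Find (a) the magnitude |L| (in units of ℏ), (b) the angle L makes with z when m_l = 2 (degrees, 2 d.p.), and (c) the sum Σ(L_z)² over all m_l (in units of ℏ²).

|L| = 2√3 ℏ ≈ 3.464ℏ; θ(m_l=2) ≈ 54.74°; Σ(L_z)² = 28 ℏ²

|L| = ℏ√(3·4) = 2√3 ℏ ≈ 3.464ℏ.
For m_l = 2: cos θ = 2/√12, θ ≈ 54.74°.
Σ m_l² = 28, so Σ(L_z)² = 28 ℏ².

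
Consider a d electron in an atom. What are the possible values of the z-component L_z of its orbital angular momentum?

A d state has l = 2.
L_z = m_l ℏ with m_l ranging from −l to +l in integer steps.
For l = 2: m_l ∈ {-2, -1, 0, 1, 2}.

L_z ∈ {−2ℏ, −ℏ, 0, ℏ, 2ℏ}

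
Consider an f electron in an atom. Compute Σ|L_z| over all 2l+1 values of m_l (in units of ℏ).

An f state has l = 3.
m_l ∈ {-3, -2, -1, 0, 1, 2, 3}.
Σ|m_l| = 2·3(3+1)/2 = 12.

Σ|L_z| = 12 ℏ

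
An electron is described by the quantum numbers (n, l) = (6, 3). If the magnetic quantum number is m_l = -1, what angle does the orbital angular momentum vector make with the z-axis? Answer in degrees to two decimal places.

θ ≈ 106.78°

|L| = ℏ√(l(l+1)) = 2√3 ℏ.
L_z = m_l ℏ = −1ℏ.
cos θ = L_z/|L| = -1/√12, so θ ≈ 106.78°.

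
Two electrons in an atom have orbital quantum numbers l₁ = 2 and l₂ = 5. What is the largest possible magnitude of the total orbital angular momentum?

|L_tot|_max = 2√14 ℏ ≈ 7.483ℏ

The total orbital quantum number L ranges from |l₁ − l₂| to l₁ + l₂ in integer steps.
So L can be 3, 4, 5, 6, 7.
The largest magnitude corresponds to L = 7: |L_tot| = ℏ√(7·8) = 2√14 ℏ.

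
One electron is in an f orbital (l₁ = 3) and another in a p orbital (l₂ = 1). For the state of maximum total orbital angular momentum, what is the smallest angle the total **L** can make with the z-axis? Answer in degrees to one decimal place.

θ_min ≈ 26.6°

Angular momentum addition gives L = |l₁ − l₂|, …, l₁ + l₂.
So L can be 2, 3, 4.
The maximum is L = 4, with |L_tot| = ℏ√(4·5) = 2√5 ℏ.
The minimum angle with z is arccos(4/√20) ≈ 26.6°.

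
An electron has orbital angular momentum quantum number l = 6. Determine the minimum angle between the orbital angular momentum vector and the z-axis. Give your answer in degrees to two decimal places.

|L| = √(l(l+1)) ℏ = √42 ℏ.
The smallest angle corresponds to the largest L_z, i.e. m_l = l = 6, giving L_z = 6ℏ.
cos θ_min = 6/√42, so θ_min ≈ 22.21°.

θ_min ≈ 22.21°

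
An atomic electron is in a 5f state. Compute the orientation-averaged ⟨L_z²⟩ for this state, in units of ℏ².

⟨L_z²⟩ = 4 ℏ²

The 5f subshell has l = 3.
m_l runs from −3 to 3, i.e. {-3, -2, -1, 0, 1, 2, 3}.
⟨L_z²⟩ = ℏ²·l(l+1)/3 = 4ℏ².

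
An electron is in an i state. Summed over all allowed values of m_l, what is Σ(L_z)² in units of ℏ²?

Σ(L_z)² = 182 ℏ²

I corresponds to l = 6.
m_l runs from −6 to 6, i.e. {-6, -5, -4, -3, -2, -1, 0, 1, 2, 3, 4, 5, 6}.
Summing m² from −6 to 6: Σ m_l² = 182.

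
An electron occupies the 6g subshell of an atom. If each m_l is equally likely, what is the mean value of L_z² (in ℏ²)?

The 6g subshell has l = 4.
m_l ∈ {-4, -3, -2, -1, 0, 1, 2, 3, 4}.
⟨L_z²⟩ = ℏ²·(Σ m_l²)/(2l+1) = ℏ²·60/9 = 6.667ℏ².

⟨L_z²⟩ = 6.667 ℏ²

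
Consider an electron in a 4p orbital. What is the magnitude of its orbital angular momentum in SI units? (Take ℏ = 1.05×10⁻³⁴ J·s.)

The 4p subshell has l = 1.
|L| = ℏ√(l(l+1)) = ℏ√(1·2) = √2 ℏ
Numerically, |L| = 1.414 × (1.05×10⁻³⁴ J·s) = 1.48×10⁻³⁴ J·s.

|L| = 1.48×10⁻³⁴ J·s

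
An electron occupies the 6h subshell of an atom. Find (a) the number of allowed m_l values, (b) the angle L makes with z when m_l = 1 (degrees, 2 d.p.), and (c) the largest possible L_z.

The 6h subshell has l = 5.
There are 2l+1 = 11 values of m_l.
For m_l = 1: cos θ = 1/√30, θ ≈ 79.48°.
L_z,max = lℏ = 5ℏ.

11 values; θ(m_l=1) ≈ 79.48°; L_z,max = 5ℏ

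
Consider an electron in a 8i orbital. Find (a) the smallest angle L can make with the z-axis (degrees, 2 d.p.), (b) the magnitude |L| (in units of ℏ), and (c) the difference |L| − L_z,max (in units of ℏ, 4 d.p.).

For 8i, l = 6.
cos θ_min = 6/√42, so θ_min ≈ 22.21°.
|L| = ℏ√(6·7) = √42 ℏ ≈ 6.481ℏ.
|L| − L_z,max = (√42 − 6)ℏ ≈ 0.4807ℏ.

θ_min ≈ 22.21°; |L| = √42 ℏ ≈ 6.481ℏ; |L|−L_z,max ≈ 0.4807ℏ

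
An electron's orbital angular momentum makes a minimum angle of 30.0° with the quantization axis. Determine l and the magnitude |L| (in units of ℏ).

l = 3, |L| = 2√3 ℏ ≈ 3.464ℏ

cos θ_min = l/√(l(l+1)) = √(l/(l+1)), so l/(l+1) = cos²(30.0°) = 0.7500.
l = cos²θ/sin²θ ≈ 3.
Then |L| = ℏ√(3·4) = 2√3 ℏ.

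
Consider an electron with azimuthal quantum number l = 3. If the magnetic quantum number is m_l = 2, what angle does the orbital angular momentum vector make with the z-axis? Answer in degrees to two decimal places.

θ ≈ 54.74°

|L| = ℏ√(l(l+1)) = 2√3 ℏ.
L_z = m_l ℏ = 2ℏ.
cos θ = L_z/|L| = 2/√12, so θ ≈ 54.74°.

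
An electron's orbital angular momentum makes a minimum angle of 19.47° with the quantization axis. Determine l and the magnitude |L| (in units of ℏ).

l = 8, |L| = 6√2 ℏ ≈ 8.485ℏ

At minimum angle, m_l = l, so cos θ = l/√(l(l+1)); cos²θ = l/(l+1) = 0.8889.
Solving: l = 8.
Then |L| = ℏ√(8·9) = 6√2 ℏ.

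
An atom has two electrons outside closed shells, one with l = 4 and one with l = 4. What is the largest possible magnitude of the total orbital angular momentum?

L runs from |4 − 4| = 0 to 4 + 4 = 8.
So L can be 0, 1, 2, 3, 4, 5, 6, 7, 8.
The largest magnitude corresponds to L = 8: |L_tot| = ℏ√(8·9) = 6√2 ℏ.

|L_tot|_max = 6√2 ℏ ≈ 8.485ℏ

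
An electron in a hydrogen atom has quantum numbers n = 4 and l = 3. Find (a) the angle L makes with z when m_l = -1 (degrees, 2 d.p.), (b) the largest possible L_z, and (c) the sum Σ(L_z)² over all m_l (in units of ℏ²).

For m_l = -1: cos θ = -1/√12, θ ≈ 106.78°.
L_z,max = lℏ = 3ℏ.
Σ m_l² = 28, so Σ(L_z)² = 28 ℏ².

θ(m_l=-1) ≈ 106.78°; L_z,max = 3ℏ; Σ(L_z)² = 28 ℏ²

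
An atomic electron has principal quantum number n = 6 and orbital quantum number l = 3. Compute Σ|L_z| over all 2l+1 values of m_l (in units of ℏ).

m_l ∈ {-3, -2, -1, 0, 1, 2, 3}.
Σ|m_l| = 2·3(3+1)/2 = 12.

Σ|L_z| = 12 ℏ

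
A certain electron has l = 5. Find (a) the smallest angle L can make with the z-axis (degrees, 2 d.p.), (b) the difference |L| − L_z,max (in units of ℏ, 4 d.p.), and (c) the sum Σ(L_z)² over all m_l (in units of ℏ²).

θ_min ≈ 24.09°; |L|−L_z,max ≈ 0.4772ℏ; Σ(L_z)² = 110 ℏ²

cos θ_min = 5/√30, so θ_min ≈ 24.09°.
|L| − L_z,max = (√30 − 5)ℏ ≈ 0.4772ℏ.
Σ m_l² = 110, so Σ(L_z)² = 110 ℏ².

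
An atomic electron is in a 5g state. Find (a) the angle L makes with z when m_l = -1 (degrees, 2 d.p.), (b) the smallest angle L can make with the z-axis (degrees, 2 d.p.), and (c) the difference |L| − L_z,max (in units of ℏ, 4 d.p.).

For 5g, l = 4.
For m_l = -1: cos θ = -1/√20, θ ≈ 102.92°.
cos θ_min = 4/√20, so θ_min ≈ 26.57°.
|L| − L_z,max = (2√5 − 4)ℏ ≈ 0.4721ℏ.

θ(m_l=-1) ≈ 102.92°; θ_min ≈ 26.57°; |L|−L_z,max ≈ 0.4721ℏ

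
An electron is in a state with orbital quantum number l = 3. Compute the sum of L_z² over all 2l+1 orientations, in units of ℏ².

m_l ∈ {-3, -2, -1, 0, 1, 2, 3}.
Summing m² from −3 to 3: Σ m_l² = 28.

Σ(L_z)² = 28 ℏ²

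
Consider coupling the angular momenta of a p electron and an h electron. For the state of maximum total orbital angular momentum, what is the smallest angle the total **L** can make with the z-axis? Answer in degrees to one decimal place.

The total orbital quantum number L ranges from |l₁ − l₂| to l₁ + l₂ in integer steps.
L ∈ {4, 5, 6}.
The maximum is L = 6, with |L_tot| = ℏ√(6·7) = √42 ℏ.
The minimum angle with z is arccos(6/√42) ≈ 22.2°.

θ_min ≈ 22.2°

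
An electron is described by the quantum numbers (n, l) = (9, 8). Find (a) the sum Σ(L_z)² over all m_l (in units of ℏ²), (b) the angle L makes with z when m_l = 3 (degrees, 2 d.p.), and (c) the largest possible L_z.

Σ(L_z)² = 408 ℏ²; θ(m_l=3) ≈ 69.30°; L_z,max = 8ℏ

Σ m_l² = 408, so Σ(L_z)² = 408 ℏ².
For m_l = 3: cos θ = 3/√72, θ ≈ 69.30°.
L_z,max = lℏ = 8ℏ.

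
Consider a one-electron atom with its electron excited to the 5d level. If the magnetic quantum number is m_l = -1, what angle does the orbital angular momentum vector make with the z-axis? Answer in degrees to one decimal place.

The 5d level has l = 2.
|L| = ℏ√(l(l+1)) = √6 ℏ.
L_z = m_l ℏ = −1ℏ.
cos θ = L_z/|L| = -1/√6, so θ ≈ 114.1°.

θ ≈ 114.1°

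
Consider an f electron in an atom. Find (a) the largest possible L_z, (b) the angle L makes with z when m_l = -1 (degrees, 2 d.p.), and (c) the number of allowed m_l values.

L_z,max = 3ℏ; θ(m_l=-1) ≈ 106.78°; 7 values

For an f orbital, l = 3.
L_z,max = lℏ = 3ℏ.
For m_l = -1: cos θ = -1/√12, θ ≈ 106.78°.
There are 2l+1 = 7 values of m_l.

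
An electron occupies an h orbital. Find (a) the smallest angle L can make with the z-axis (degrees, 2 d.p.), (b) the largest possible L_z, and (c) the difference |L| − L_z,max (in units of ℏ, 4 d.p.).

θ_min ≈ 24.09°; L_z,max = 5ℏ; |L|−L_z,max ≈ 0.4772ℏ

H corresponds to l = 5.
cos θ_min = 5/√30, so θ_min ≈ 24.09°.
L_z,max = lℏ = 5ℏ.
|L| − L_z,max = (√30 − 5)ℏ ≈ 0.4772ℏ.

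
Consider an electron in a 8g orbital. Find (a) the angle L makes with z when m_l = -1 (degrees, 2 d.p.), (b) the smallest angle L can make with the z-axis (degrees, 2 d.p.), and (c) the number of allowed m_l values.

8g means n = 8, l = 4.
For m_l = -1: cos θ = -1/√20, θ ≈ 102.92°.
cos θ_min = 4/√20, so θ_min ≈ 26.57°.
There are 2l+1 = 9 values of m_l.

θ(m_l=-1) ≈ 102.92°; θ_min ≈ 26.57°; 9 values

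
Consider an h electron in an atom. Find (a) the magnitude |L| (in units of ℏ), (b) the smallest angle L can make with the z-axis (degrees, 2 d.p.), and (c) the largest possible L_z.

An h state has l = 5.
|L| = ℏ√(5·6) = √30 ℏ ≈ 5.477ℏ.
cos θ_min = 5/√30, so θ_min ≈ 24.09°.
L_z,max = lℏ = 5ℏ.

|L| = √30 ℏ ≈ 5.477ℏ; θ_min ≈ 24.09°; L_z,max = 5ℏ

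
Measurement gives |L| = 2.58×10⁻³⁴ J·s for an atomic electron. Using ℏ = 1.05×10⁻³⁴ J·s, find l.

Dividing by ℏ: |L|/ℏ ≈ 2.457.
Set l(l+1) = 6.04; the integer solution is l = 2.

l = 2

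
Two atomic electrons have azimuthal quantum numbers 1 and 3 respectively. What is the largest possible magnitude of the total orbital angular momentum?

|L_tot|_max = 2√5 ℏ ≈ 4.472ℏ

Angular momentum addition gives L = |l₁ − l₂|, …, l₁ + l₂.
Allowed values: L = 2, 3, 4.
The largest magnitude corresponds to L = 4: |L_tot| = ℏ√(4·5) = 2√5 ℏ.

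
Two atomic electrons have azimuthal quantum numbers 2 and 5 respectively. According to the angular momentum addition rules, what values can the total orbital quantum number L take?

By the triangle rule, |l₁ − l₂| ≤ L ≤ l₁ + l₂.
L ∈ {3, 4, 5, 6, 7}.

L = 3, 4, 5, 6, 7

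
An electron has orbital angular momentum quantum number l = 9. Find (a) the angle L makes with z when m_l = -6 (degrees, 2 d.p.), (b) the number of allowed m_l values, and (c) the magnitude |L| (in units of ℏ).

For m_l = -6: cos θ = -6/√90, θ ≈ 129.23°.
There are 2l+1 = 19 values of m_l.
|L| = ℏ√(9·10) = 3√10 ℏ ≈ 9.487ℏ.

θ(m_l=-6) ≈ 129.23°; 19 values; |L| = 3√10 ℏ ≈ 9.487ℏ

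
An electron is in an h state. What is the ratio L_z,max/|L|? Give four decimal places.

L_z,max/|L| = 0.9129

An h state has l = 5.
|L| = √30 ℏ ≈ 5.4772ℏ, while L_z,max = lℏ = 5ℏ.
L_z,max/|L| = 5/√30 = 0.9129.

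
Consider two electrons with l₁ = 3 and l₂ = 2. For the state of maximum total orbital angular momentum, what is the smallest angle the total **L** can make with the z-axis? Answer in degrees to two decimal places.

θ_min ≈ 24.09°

The total orbital quantum number L ranges from |l₁ − l₂| to l₁ + l₂ in integer steps.
So L can be 1, 2, 3, 4, 5.
The maximum is L = 5, with |L_tot| = ℏ√(5·6) = √30 ℏ.
The minimum angle with z is arccos(5/√30) ≈ 24.09°.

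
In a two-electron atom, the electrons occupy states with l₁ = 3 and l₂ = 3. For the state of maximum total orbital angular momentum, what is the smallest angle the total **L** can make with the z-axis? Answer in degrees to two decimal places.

θ_min ≈ 22.21°

Angular momentum addition gives L = |l₁ − l₂|, …, l₁ + l₂.
Allowed values: L = 0, 1, 2, 3, 4, 5, 6.
The maximum is L = 6, with |L_tot| = ℏ√(6·7) = √42 ℏ.
The minimum angle with z is arccos(6/√42) ≈ 22.21°.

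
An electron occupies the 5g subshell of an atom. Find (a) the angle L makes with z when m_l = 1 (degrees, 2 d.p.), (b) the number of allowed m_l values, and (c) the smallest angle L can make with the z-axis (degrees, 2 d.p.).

For 5g, l = 4.
For m_l = 1: cos θ = 1/√20, θ ≈ 77.08°.
There are 2l+1 = 9 values of m_l.
cos θ_min = 4/√20, so θ_min ≈ 26.57°.

θ(m_l=1) ≈ 77.08°; 9 values; θ_min ≈ 26.57°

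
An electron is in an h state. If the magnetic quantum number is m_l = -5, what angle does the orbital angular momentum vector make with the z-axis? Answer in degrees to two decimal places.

For an h orbital, l = 5.
|L| = √(l(l+1)) ℏ = √30 ℏ.
L_z = m_l ℏ = −5ℏ.
cos θ = L_z/|L| = -5/√30, so θ ≈ 155.91°.

θ ≈ 155.91°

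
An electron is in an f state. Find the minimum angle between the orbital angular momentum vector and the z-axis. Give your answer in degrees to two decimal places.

θ_min ≈ 30.00°

The letter f corresponds to l = 3.
|L| = √(l(l+1)) ℏ = 2√3 ℏ.
The smallest angle corresponds to the largest L_z, i.e. m_l = l = 3, giving L_z = 3ℏ.
cos θ_min = 3/√12, so θ_min ≈ 30.00°.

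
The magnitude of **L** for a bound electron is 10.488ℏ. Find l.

l = 10

Since |L|² = l(l+1)ℏ², l(l+1) = 110.
l² + l − 110 = 0 ⇒ l = 10.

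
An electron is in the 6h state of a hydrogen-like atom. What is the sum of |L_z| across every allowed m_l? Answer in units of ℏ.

Σ|L_z| = 30 ℏ

For 6h, l = 5.
m_l runs from −5 to 5, i.e. {-5, -4, -3, -2, -1, 0, 1, 2, 3, 4, 5}.
Σ|m_l| = l(l+1) = 30.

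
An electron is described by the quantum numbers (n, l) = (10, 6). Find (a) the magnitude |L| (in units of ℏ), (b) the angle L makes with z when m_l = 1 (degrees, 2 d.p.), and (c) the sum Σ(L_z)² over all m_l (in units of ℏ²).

|L| = ℏ√(6·7) = √42 ℏ ≈ 6.481ℏ.
For m_l = 1: cos θ = 1/√42, θ ≈ 81.12°.
Σ m_l² = 182, so Σ(L_z)² = 182 ℏ².

|L| = √42 ℏ ≈ 6.481ℏ; θ(m_l=1) ≈ 81.12°; Σ(L_z)² = 182 ℏ²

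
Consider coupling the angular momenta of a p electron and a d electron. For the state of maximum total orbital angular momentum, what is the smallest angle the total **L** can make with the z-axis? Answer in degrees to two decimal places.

θ_min ≈ 30.00°

The total orbital quantum number L ranges from |l₁ − l₂| to l₁ + l₂ in integer steps.
So L can be 1, 2, 3.
The maximum is L = 3, with |L_tot| = ℏ√(3·4) = 2√3 ℏ.
The minimum angle with z is arccos(3/√12) ≈ 30.00°.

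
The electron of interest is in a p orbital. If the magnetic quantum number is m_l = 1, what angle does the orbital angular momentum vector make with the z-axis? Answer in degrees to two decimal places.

θ ≈ 45.00°

A p state has l = 1.
|L| = √(l(l+1)) ℏ = √2 ℏ.
L_z = m_l ℏ = 1ℏ.
cos θ = L_z/|L| = 1/√2, so θ ≈ 45.00°.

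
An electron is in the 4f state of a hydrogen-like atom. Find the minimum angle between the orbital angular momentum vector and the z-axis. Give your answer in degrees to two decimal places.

θ_min ≈ 30.00°

4f means n = 4, l = 3.
|L|² = l(l+1)ℏ² = 12ℏ², so |L| = 2√3 ℏ.
The smallest angle corresponds to the largest L_z, i.e. m_l = l = 3, giving L_z = 3ℏ.
cos θ_min = 3/√12, so θ_min ≈ 30.00°.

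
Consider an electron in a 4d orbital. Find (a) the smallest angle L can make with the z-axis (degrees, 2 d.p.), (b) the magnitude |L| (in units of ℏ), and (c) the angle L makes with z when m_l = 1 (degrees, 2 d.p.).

For 4d, l = 2.
cos θ_min = 2/√6, so θ_min ≈ 35.26°.
|L| = ℏ√(2·3) = √6 ℏ ≈ 2.449ℏ.
For m_l = 1: cos θ = 1/√6, θ ≈ 65.91°.

θ_min ≈ 35.26°; |L| = √6 ℏ ≈ 2.449ℏ; θ(m_l=1) ≈ 65.91°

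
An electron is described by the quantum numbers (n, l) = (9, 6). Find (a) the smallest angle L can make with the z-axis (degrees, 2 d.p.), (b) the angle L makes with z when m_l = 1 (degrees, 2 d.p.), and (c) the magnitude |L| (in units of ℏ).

θ_min ≈ 22.21°; θ(m_l=1) ≈ 81.12°; |L| = √42 ℏ ≈ 6.481ℏ

cos θ_min = 6/√42, so θ_min ≈ 22.21°.
For m_l = 1: cos θ = 1/√42, θ ≈ 81.12°.
|L| = ℏ√(6·7) = √42 ℏ ≈ 6.481ℏ.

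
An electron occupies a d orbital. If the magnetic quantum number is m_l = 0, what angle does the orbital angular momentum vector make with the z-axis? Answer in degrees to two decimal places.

θ ≈ 90.00°

For a d orbital, l = 2.
|L| = ℏ√(l(l+1)) = √6 ℏ.
L_z = m_l ℏ = 0ℏ.
cos θ = L_z/|L| = 0/√6, so θ ≈ 90.00°.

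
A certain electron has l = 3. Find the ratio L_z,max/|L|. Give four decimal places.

|L| = 2√3 ℏ ≈ 3.4641ℏ, while L_z,max = lℏ = 3ℏ.
L_z,max/|L| = 3/√12 = 0.8660.

L_z,max/|L| = 0.8660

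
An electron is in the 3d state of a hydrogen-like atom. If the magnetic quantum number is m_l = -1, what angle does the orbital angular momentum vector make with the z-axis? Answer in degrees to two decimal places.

θ ≈ 114.09°

The 3d subshell has l = 2.
|L|² = l(l+1)ℏ² = 6ℏ², so |L| = √6 ℏ.
L_z = m_l ℏ = −1ℏ.
cos θ = L_z/|L| = -1/√6, so θ ≈ 114.09°.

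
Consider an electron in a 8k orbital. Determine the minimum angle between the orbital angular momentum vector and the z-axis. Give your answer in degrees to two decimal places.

θ_min ≈ 20.70°

8k means n = 8, l = 7.
|L| = √(l(l+1)) ℏ = 2√14 ℏ.
The smallest angle corresponds to the largest L_z, i.e. m_l = l = 7, giving L_z = 7ℏ.
cos θ_min = 7/√56, so θ_min ≈ 20.70°.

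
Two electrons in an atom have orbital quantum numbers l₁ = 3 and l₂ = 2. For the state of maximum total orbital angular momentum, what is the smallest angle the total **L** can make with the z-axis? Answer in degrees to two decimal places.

The total orbital quantum number L ranges from |l₁ − l₂| to l₁ + l₂ in integer steps.
Allowed values: L = 1, 2, 3, 4, 5.
The maximum is L = 5, with |L_tot| = ℏ√(5·6) = √30 ℏ.
The minimum angle with z is arccos(5/√30) ≈ 24.09°.

θ_min ≈ 24.09°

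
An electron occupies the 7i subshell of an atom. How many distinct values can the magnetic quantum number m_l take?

The 7i subshell has l = 6.
The number of m_l values is 2l + 1 = 2·6 + 1 = 13.

13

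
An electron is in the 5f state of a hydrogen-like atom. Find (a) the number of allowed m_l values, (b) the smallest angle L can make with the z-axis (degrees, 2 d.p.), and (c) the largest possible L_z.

The 5f subshell has l = 3.
There are 2l+1 = 7 values of m_l.
cos θ_min = 3/√12, so θ_min ≈ 30.00°.
L_z,max = lℏ = 3ℏ.

7 values; θ_min ≈ 30.00°; L_z,max = 3ℏ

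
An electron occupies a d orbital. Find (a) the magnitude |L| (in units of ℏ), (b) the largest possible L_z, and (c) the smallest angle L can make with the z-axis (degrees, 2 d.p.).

For a d orbital, l = 2.
|L| = ℏ√(2·3) = √6 ℏ ≈ 2.449ℏ.
L_z,max = lℏ = 2ℏ.
cos θ_min = 2/√6, so θ_min ≈ 35.26°.

|L| = √6 ℏ ≈ 2.449ℏ; L_z,max = 2ℏ; θ_min ≈ 35.26°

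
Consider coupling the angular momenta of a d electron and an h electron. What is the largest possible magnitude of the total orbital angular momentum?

Angular momentum addition gives L = |l₁ − l₂|, …, l₁ + l₂.
Allowed values: L = 3, 4, 5, 6, 7.
The largest magnitude corresponds to L = 7: |L_tot| = ℏ√(7·8) = 2√14 ℏ.

|L_tot|_max = 2√14 ℏ ≈ 7.483ℏ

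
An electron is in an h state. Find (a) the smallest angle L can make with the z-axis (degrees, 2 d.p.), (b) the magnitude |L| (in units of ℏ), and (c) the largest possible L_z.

An h state has l = 5.
cos θ_min = 5/√30, so θ_min ≈ 24.09°.
|L| = ℏ√(5·6) = √30 ℏ ≈ 5.477ℏ.
L_z,max = lℏ = 5ℏ.

θ_min ≈ 24.09°; |L| = √30 ℏ ≈ 5.477ℏ; L_z,max = 5ℏ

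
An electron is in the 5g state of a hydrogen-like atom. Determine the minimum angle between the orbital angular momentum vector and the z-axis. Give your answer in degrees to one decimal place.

θ_min ≈ 26.6°

5g means n = 5, l = 4.
|L| = ℏ√(l(l+1)) = 2√5 ℏ.
The smallest angle corresponds to the largest L_z, i.e. m_l = l = 4, giving L_z = 4ℏ.
cos θ_min = 4/√20, so θ_min ≈ 26.6°.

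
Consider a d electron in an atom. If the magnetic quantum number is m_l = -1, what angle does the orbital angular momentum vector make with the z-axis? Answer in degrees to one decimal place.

θ ≈ 114.1°

For a d orbital, l = 2.
|L| = √(l(l+1)) ℏ = √6 ℏ.
L_z = m_l ℏ = −1ℏ.
cos θ = L_z/|L| = -1/√6, so θ ≈ 114.1°.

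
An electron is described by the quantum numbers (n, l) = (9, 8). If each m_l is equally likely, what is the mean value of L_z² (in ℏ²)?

⟨L_z²⟩ = 24 ℏ²

m_l ∈ {-8, -7, -6, -5, -4, -3, -2, -1, 0, 1, 2, 3, 4, 5, 6, 7, 8}.
⟨L_z²⟩ = ℏ²·l(l+1)/3 = 24ℏ².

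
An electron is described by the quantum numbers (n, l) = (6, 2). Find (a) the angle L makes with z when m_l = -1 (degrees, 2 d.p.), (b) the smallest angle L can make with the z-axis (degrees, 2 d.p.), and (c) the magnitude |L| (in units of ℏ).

For m_l = -1: cos θ = -1/√6, θ ≈ 114.09°.
cos θ_min = 2/√6, so θ_min ≈ 35.26°.
|L| = ℏ√(2·3) = √6 ℏ ≈ 2.449ℏ.

θ(m_l=-1) ≈ 114.09°; θ_min ≈ 35.26°; |L| = √6 ℏ ≈ 2.449ℏ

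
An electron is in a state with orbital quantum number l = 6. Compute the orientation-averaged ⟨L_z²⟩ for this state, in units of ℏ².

m_l runs from −6 to 6, i.e. {-6, -5, -4, -3, -2, -1, 0, 1, 2, 3, 4, 5, 6}.
Average of L_z² over 13 states: 182/13 ℏ² = 14 ℏ².

⟨L_z²⟩ = 14 ℏ²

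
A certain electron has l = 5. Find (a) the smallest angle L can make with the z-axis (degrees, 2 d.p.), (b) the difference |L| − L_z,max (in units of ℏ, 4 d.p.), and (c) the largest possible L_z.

θ_min ≈ 24.09°; |L|−L_z,max ≈ 0.4772ℏ; L_z,max = 5ℏ

cos θ_min = 5/√30, so θ_min ≈ 24.09°.
|L| − L_z,max = (√30 − 5)ℏ ≈ 0.4772ℏ.
L_z,max = lℏ = 5ℏ.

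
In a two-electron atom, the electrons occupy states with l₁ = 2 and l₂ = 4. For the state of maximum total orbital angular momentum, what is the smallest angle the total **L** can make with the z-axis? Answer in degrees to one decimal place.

θ_min ≈ 22.2°

Angular momentum addition gives L = |l₁ − l₂|, …, l₁ + l₂.
So L can be 2, 3, 4, 5, 6.
The maximum is L = 6, with |L_tot| = ℏ√(6·7) = √42 ℏ.
The minimum angle with z is arccos(6/√42) ≈ 22.2°.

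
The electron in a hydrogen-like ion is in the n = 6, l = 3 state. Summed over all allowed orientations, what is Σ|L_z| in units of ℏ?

Σ|L_z| = 12 ℏ

The allowed m_l values are -3, -2, -1, 0, 1, 2, 3.
Σ|m_l| = 2·3(3+1)/2 = 12.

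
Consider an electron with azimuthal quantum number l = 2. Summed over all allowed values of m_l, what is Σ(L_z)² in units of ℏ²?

Σ(L_z)² = 10 ℏ²

m_l runs from −2 to 2, i.e. {-2, -1, 0, 1, 2}.
Σ m_l² = l(l+1)(2l+1)/3 = 2·3·5/3 = 10.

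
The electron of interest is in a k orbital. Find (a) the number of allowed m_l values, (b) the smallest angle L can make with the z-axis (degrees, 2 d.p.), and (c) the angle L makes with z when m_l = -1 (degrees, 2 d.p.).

15 values; θ_min ≈ 20.70°; θ(m_l=-1) ≈ 97.68°

A k state has l = 7.
There are 2l+1 = 15 values of m_l.
cos θ_min = 7/√56, so θ_min ≈ 20.70°.
For m_l = -1: cos θ = -1/√56, θ ≈ 97.68°.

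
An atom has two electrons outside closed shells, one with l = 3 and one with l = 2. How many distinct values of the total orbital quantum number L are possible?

The total orbital quantum number L ranges from |l₁ − l₂| to l₁ + l₂ in integer steps.
So L can be 1, 2, 3, 4, 5.
That is 5 values.

5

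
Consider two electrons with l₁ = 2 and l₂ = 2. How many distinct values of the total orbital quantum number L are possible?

5

Angular momentum addition gives L = |l₁ − l₂|, …, l₁ + l₂.
L ∈ {0, 1, 2, 3, 4}.
That is 5 values.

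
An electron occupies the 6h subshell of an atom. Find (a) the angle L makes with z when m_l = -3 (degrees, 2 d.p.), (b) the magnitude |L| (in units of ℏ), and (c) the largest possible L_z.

For 6h, l = 5.
For m_l = -3: cos θ = -3/√30, θ ≈ 123.21°.
|L| = ℏ√(5·6) = √30 ℏ ≈ 5.477ℏ.
L_z,max = lℏ = 5ℏ.

θ(m_l=-3) ≈ 123.21°; |L| = √30 ℏ ≈ 5.477ℏ; L_z,max = 5ℏ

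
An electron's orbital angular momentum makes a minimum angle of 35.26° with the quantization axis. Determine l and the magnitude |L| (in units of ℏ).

l = 2, |L| = √6 ℏ ≈ 2.449ℏ

At minimum angle, m_l = l, so cos θ = l/√(l(l+1)); cos²θ = l/(l+1) = 0.6667.
Solving: l = 2.
Then |L| = ℏ√(2·3) = √6 ℏ.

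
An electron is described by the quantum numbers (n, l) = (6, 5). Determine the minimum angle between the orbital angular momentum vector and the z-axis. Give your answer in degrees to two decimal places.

|L| = ℏ√(l(l+1)) = √30 ℏ.
The smallest angle corresponds to the largest L_z, i.e. m_l = l = 5, giving L_z = 5ℏ.
cos θ_min = 5/√30, so θ_min ≈ 24.09°.

θ_min ≈ 24.09°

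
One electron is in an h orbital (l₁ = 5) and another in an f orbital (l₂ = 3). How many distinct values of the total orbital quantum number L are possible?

7

The total orbital quantum number L ranges from |l₁ − l₂| to l₁ + l₂ in integer steps.
Allowed values: L = 2, 3, 4, 5, 6, 7, 8.
That is 7 values.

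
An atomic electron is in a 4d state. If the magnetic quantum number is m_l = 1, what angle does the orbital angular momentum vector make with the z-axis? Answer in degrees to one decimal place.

θ ≈ 65.9°

The 4d subshell has l = 2.
|L|² = l(l+1)ℏ² = 6ℏ², so |L| = √6 ℏ.
L_z = m_l ℏ = 1ℏ.
cos θ = L_z/|L| = 1/√6, so θ ≈ 65.9°.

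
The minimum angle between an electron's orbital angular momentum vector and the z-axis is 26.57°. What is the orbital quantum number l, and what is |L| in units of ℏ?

cos²θ_min = l/(l+1) = 0.7999.
Solving: l = 4.
Then |L| = ℏ√(4·5) = 2√5 ℏ.

l = 4, |L| = 2√5 ℏ ≈ 4.472ℏ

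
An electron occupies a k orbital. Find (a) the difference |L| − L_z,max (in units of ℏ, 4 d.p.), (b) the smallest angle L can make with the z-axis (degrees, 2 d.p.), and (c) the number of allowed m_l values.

The letter k corresponds to l = 7.
|L| − L_z,max = (2√14 − 7)ℏ ≈ 0.4833ℏ.
cos θ_min = 7/√56, so θ_min ≈ 20.70°.
There are 2l+1 = 15 values of m_l.

|L|−L_z,max ≈ 0.4833ℏ; θ_min ≈ 20.70°; 15 values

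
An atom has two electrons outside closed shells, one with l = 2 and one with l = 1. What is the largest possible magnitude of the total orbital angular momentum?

L runs from |2 − 1| = 1 to 2 + 1 = 3.
Allowed values: L = 1, 2, 3.
The largest magnitude corresponds to L = 3: |L_tot| = ℏ√(3·4) = 2√3 ℏ.

|L_tot|_max = 2√3 ℏ ≈ 3.464ℏ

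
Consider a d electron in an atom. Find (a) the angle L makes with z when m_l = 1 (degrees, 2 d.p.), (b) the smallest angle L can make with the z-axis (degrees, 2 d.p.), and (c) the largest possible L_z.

θ(m_l=1) ≈ 65.91°; θ_min ≈ 35.26°; L_z,max = 2ℏ

A d state has l = 2.
For m_l = 1: cos θ = 1/√6, θ ≈ 65.91°.
cos θ_min = 2/√6, so θ_min ≈ 35.26°.
L_z,max = lℏ = 2ℏ.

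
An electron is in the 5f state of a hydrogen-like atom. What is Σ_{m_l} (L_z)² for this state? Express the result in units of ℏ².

Σ(L_z)² = 28 ℏ²

For 5f, l = 3.
m_l ∈ {-3, -2, -1, 0, 1, 2, 3}.
Summing m² from −3 to 3: Σ m_l² = 28.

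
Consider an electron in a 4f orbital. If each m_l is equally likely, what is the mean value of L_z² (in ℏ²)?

The 4f subshell has l = 3.
The allowed m_l values are -3, -2, -1, 0, 1, 2, 3.
⟨L_z²⟩ = ℏ²·(Σ m_l²)/(2l+1) = ℏ²·28/7 = 4ℏ².

⟨L_z²⟩ = 4 ℏ²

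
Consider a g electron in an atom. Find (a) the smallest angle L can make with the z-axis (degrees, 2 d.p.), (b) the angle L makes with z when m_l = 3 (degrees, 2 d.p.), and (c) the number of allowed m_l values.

θ_min ≈ 26.57°; θ(m_l=3) ≈ 47.87°; 9 values

The letter g corresponds to l = 4.
cos θ_min = 4/√20, so θ_min ≈ 26.57°.
For m_l = 3: cos θ = 3/√20, θ ≈ 47.87°.
There are 2l+1 = 9 values of m_l.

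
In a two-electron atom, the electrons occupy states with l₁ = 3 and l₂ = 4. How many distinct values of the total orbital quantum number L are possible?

The total orbital quantum number L ranges from |l₁ − l₂| to l₁ + l₂ in integer steps.
L ∈ {1, 2, 3, 4, 5, 6, 7}.
That is 7 values.

7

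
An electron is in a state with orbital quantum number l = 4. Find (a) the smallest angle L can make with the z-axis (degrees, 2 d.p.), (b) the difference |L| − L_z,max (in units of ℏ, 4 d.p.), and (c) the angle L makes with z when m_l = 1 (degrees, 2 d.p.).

θ_min ≈ 26.57°; |L|−L_z,max ≈ 0.4721ℏ; θ(m_l=1) ≈ 77.08°

cos θ_min = 4/√20, so θ_min ≈ 26.57°.
|L| − L_z,max = (2√5 − 4)ℏ ≈ 0.4721ℏ.
For m_l = 1: cos θ = 1/√20, θ ≈ 77.08°.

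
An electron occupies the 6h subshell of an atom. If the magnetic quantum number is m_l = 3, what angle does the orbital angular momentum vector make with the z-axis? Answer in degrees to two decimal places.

θ ≈ 56.79°

The 6h subshell has l = 5.
|L|² = l(l+1)ℏ² = 30ℏ², so |L| = √30 ℏ.
L_z = m_l ℏ = 3ℏ.
cos θ = L_z/|L| = 3/√30, so θ ≈ 56.79°.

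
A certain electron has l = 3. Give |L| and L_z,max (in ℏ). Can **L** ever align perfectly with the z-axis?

No: L_z,max = 3ℏ < |L| = 2√3 ℏ ≈ 3.464ℏ

|L| = 2√3 ℏ ≈ 3.4641ℏ, while L_z,max = lℏ = 3ℏ.
Since |L| > L_z,max, the vector can never point exactly along z; the closest it comes is θ_min = arccos(3/√12) ≈ 30.0°.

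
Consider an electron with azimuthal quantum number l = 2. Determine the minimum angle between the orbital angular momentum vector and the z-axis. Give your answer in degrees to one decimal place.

θ_min ≈ 35.3°

|L| = ℏ√(l(l+1)) = √6 ℏ.
The smallest angle corresponds to the largest L_z, i.e. m_l = l = 2, giving L_z = 2ℏ.
cos θ_min = 2/√6, so θ_min ≈ 35.3°.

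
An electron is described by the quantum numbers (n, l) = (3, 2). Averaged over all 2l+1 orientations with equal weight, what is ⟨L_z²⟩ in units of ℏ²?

⟨L_z²⟩ = 2 ℏ²

m_l ∈ {-2, -1, 0, 1, 2}.
⟨L_z²⟩ = ℏ²·(Σ m_l²)/(2l+1) = ℏ²·10/5 = 2ℏ².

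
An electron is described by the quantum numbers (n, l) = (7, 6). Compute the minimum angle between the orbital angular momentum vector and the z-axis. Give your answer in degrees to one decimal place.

|L| = ℏ√(l(l+1)) = √42 ℏ.
The smallest angle corresponds to the largest L_z, i.e. m_l = l = 6, giving L_z = 6ℏ.
cos θ_min = 6/√42, so θ_min ≈ 22.2°.

θ_min ≈ 22.2°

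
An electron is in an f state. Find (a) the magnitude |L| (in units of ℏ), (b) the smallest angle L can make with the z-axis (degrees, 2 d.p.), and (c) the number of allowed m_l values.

|L| = 2√3 ℏ ≈ 3.464ℏ; θ_min ≈ 30.00°; 7 values

An f state has l = 3.
|L| = ℏ√(3·4) = 2√3 ℏ ≈ 3.464ℏ.
cos θ_min = 3/√12, so θ_min ≈ 30.00°.
There are 2l+1 = 7 values of m_l.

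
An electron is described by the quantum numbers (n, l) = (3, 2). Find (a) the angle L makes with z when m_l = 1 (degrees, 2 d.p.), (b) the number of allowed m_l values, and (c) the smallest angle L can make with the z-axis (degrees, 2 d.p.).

For m_l = 1: cos θ = 1/√6, θ ≈ 65.91°.
There are 2l+1 = 5 values of m_l.
cos θ_min = 2/√6, so θ_min ≈ 35.26°.

θ(m_l=1) ≈ 65.91°; 5 values; θ_min ≈ 35.26°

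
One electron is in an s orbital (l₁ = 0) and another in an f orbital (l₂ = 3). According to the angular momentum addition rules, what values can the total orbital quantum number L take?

By the triangle rule, |l₁ − l₂| ≤ L ≤ l₁ + l₂.
L ∈ {3}.

L = 3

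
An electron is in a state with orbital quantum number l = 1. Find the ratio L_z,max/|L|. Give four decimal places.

L_z,max/|L| = 0.7071

|L| = √2 ℏ ≈ 1.4142ℏ, while L_z,max = lℏ = 1ℏ.
L_z,max/|L| = 1/√2 = 0.7071.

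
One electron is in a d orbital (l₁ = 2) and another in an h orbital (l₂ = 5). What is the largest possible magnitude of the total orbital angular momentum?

By the triangle rule, |l₁ − l₂| ≤ L ≤ l₁ + l₂.
So L can be 3, 4, 5, 6, 7.
The largest magnitude corresponds to L = 7: |L_tot| = ℏ√(7·8) = 2√14 ℏ.

|L_tot|_max = 2√14 ℏ ≈ 7.483ℏ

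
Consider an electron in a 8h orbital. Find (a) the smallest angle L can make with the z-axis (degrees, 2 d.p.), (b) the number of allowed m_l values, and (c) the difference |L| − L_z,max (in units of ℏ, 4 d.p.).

θ_min ≈ 24.09°; 11 values; |L|−L_z,max ≈ 0.4772ℏ

The 8h subshell has l = 5.
cos θ_min = 5/√30, so θ_min ≈ 24.09°.
There are 2l+1 = 11 values of m_l.
|L| − L_z,max = (√30 − 5)ℏ ≈ 0.4772ℏ.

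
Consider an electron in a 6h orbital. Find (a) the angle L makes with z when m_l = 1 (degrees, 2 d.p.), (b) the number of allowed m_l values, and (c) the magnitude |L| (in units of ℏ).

θ(m_l=1) ≈ 79.48°; 11 values; |L| = √30 ℏ ≈ 5.477ℏ

The 6h subshell has l = 5.
For m_l = 1: cos θ = 1/√30, θ ≈ 79.48°.
There are 2l+1 = 11 values of m_l.
|L| = ℏ√(5·6) = √30 ℏ ≈ 5.477ℏ.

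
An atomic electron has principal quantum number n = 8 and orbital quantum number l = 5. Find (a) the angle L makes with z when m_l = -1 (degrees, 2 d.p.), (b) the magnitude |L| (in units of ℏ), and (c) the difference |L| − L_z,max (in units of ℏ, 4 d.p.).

θ(m_l=-1) ≈ 100.52°; |L| = √30 ℏ ≈ 5.477ℏ; |L|−L_z,max ≈ 0.4772ℏ

For m_l = -1: cos θ = -1/√30, θ ≈ 100.52°.
|L| = ℏ√(5·6) = √30 ℏ ≈ 5.477ℏ.
|L| − L_z,max = (√30 − 5)ℏ ≈ 0.4772ℏ.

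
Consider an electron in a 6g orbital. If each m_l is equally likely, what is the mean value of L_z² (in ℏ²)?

For 6g, l = 4.
m_l runs from −4 to 4, i.e. {-4, -3, -2, -1, 0, 1, 2, 3, 4}.
⟨L_z²⟩ = ℏ²·l(l+1)/3 = 6.667ℏ².

⟨L_z²⟩ = 6.667 ℏ²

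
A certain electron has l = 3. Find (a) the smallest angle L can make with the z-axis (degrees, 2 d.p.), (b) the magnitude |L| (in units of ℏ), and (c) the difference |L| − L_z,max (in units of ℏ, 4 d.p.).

θ_min ≈ 30.00°; |L| = 2√3 ℏ ≈ 3.464ℏ; |L|−L_z,max ≈ 0.4641ℏ

cos θ_min = 3/√12, so θ_min ≈ 30.00°.
|L| = ℏ√(3·4) = 2√3 ℏ ≈ 3.464ℏ.
|L| − L_z,max = (2√3 − 3)ℏ ≈ 0.4641ℏ.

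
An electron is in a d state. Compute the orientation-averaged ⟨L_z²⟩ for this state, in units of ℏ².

⟨L_z²⟩ = 2 ℏ²

For a d orbital, l = 2.
m_l runs from −2 to 2, i.e. {-2, -1, 0, 1, 2}.
⟨L_z²⟩ = ℏ²·(Σ m_l²)/(2l+1) = ℏ²·10/5 = 2ℏ².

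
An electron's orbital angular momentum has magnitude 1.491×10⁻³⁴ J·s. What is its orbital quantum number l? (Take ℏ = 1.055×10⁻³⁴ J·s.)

Dividing by ℏ: |L|/ℏ ≈ 1.413.
Set l(l+1) = 2.00; the integer solution is l = 1.

l = 1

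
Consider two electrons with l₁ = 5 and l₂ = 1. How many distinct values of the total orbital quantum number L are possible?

3

The total orbital quantum number L ranges from |l₁ − l₂| to l₁ + l₂ in integer steps.
So L can be 4, 5, 6.
That is 3 values.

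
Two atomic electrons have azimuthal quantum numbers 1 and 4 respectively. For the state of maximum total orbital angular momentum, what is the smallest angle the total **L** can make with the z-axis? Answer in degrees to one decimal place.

θ_min ≈ 24.1°

By the triangle rule, |l₁ − l₂| ≤ L ≤ l₁ + l₂.
L ∈ {3, 4, 5}.
The maximum is L = 5, with |L_tot| = ℏ√(5·6) = √30 ℏ.
The minimum angle with z is arccos(5/√30) ≈ 24.1°.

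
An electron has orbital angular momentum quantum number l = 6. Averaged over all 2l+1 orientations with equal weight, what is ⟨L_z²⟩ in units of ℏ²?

The allowed m_l values are -6, -5, -4, -3, -2, -1, 0, 1, 2, 3, 4, 5, 6.
⟨L_z²⟩ = ℏ²·l(l+1)/3 = 14ℏ².

⟨L_z²⟩ = 14 ℏ²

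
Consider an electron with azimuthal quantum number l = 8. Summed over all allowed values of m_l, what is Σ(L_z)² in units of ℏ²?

Σ(L_z)² = 408 ℏ²

m_l ∈ {-8, -7, -6, -5, -4, -3, -2, -1, 0, 1, 2, 3, 4, 5, 6, 7, 8}.
Σ m_l² = 2·(1 + 4 + 9 + 16 + 25 + 36 + 49 + 64) = 408.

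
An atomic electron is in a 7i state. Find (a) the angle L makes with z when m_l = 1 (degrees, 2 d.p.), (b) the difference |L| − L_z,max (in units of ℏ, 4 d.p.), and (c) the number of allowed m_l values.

The 7i subshell has l = 6.
For m_l = 1: cos θ = 1/√42, θ ≈ 81.12°.
|L| − L_z,max = (√42 − 6)ℏ ≈ 0.4807ℏ.
There are 2l+1 = 13 values of m_l.

θ(m_l=1) ≈ 81.12°; |L|−L_z,max ≈ 0.4807ℏ; 13 values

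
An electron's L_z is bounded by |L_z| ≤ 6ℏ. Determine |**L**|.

L_z,max = lℏ, so l = 6.
|L| = √(l(l+1)) ℏ = √42 ℏ.

|L| = √42 ℏ ≈ 6.481ℏ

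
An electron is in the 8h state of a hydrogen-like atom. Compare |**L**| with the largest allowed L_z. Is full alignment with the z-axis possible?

No: L_z,max = 5ℏ < |L| = √30 ℏ ≈ 5.477ℏ

8h means n = 8, l = 5.
|L| = √30 ℏ ≈ 5.4772ℏ, while L_z,max = lℏ = 5ℏ.
Since |L| > L_z,max, the vector can never point exactly along z; the closest it comes is θ_min = arccos(5/√30) ≈ 24.1°.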